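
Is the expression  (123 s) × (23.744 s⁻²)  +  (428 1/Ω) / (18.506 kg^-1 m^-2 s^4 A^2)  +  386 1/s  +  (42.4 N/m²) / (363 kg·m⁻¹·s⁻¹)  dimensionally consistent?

Yes

Work out the base dimensions of each:
  (123 s) × (23.744 s⁻²):  [s] · [s⁻²] = s⁻¹
  (428 1/Ω) / (18.506 kg^-1 m^-2 s^4 A^2):  [kg⁻¹·m⁻²·s³·A²] / [kg⁻¹·m⁻²·s⁴·A²] = s⁻¹
  386 1/s:  s⁻¹
  (42.4 N/m²) / (363 kg·m⁻¹·s⁻¹):  [kg·m⁻¹·s⁻²] / [kg·m⁻¹·s⁻¹] = s⁻¹
Every term reduces to s⁻¹.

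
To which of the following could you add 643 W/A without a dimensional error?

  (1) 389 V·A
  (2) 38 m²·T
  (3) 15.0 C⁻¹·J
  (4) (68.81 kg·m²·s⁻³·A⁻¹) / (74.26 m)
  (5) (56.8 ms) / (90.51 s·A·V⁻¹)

(3)

Reference: W·A⁻¹ = J·s⁻¹·A⁻¹ = kg·m²·s⁻³·A⁻¹.
Each option:
  (1) V·A = J·C⁻¹·A = kg·m²·s⁻³
  (2) T·m² = Wb·m⁻²·m² = kg·m²·s⁻²·A⁻¹
  (3) J·C⁻¹ = N·m·(s·A)⁻¹ = kg·m²·s⁻³·A⁻¹  ← same
  (4) [kg·m²·s⁻³·A⁻¹] / [m] = kg·m·s⁻³·A⁻¹
  (5) [s] / [kg⁻¹·m⁻²·s⁴·A²] = kg·m²·s⁻³·A⁻²
Only (3) matches kg·m²·s⁻³·A⁻¹.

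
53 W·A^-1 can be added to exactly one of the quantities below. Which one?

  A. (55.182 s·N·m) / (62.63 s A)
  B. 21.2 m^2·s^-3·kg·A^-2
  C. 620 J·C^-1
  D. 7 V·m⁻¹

Reference: W·A⁻¹ = J·s⁻¹·A⁻¹ = kg·m²·s⁻³·A⁻¹.
Each option:
  A. [kg·m²·s⁻¹] / [s·A] = kg·m²·s⁻²·A⁻¹
  B. kg·m²·s⁻³·A⁻²
  C. J·C⁻¹ = N·m·(s·A)⁻¹ = kg·m²·s⁻³·A⁻¹  ← same
  D. V·m⁻¹ = J·C⁻¹·m⁻¹ = kg·m·s⁻³·A⁻¹
Only C. matches kg·m²·s⁻³·A⁻¹.

C.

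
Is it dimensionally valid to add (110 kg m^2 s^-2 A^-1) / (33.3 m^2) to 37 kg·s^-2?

Dimensions:
  (110 kg m^2 s^-2 A^-1) / (33.3 m^2):  [kg·m²·s⁻²·A⁻¹] / [m²] = kg·s⁻²·A⁻¹
  37 kg·s^-2:  kg·s⁻²
kg·s⁻²·A⁻¹ ≠ kg·s⁻², so they cannot be added.

No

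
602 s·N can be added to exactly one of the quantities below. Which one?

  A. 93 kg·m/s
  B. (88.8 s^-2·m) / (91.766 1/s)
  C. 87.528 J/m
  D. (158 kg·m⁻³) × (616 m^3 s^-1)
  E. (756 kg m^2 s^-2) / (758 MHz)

Reference: N·s = kg·m·s⁻²·s = kg·m·s⁻¹.
Each option:
  A. kg·m·s⁻¹  ← same
  B. [m·s⁻²] / [s⁻¹] = m·s⁻¹
  C. J·m⁻¹ = N·m·m⁻¹ = kg·m·s⁻²
  D. [kg·m⁻³] · [m³·s⁻¹] = kg·s⁻¹
  E. [kg·m²·s⁻²] / [s⁻¹] = kg·m²·s⁻¹
Only A. matches kg·m·s⁻¹.

A.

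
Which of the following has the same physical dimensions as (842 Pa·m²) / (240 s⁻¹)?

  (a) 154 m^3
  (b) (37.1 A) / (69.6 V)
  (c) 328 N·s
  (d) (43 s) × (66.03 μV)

Reference: [kg·m·s⁻²] / [s⁻¹] = kg·m·s⁻¹.
Each option:
  (a) m³
  (b) [A] / [kg·m²·s⁻³·A⁻¹] = kg⁻¹·m⁻²·s³·A²
  (c) N·s = kg·m·s⁻²·s = kg·m·s⁻¹  ← same
  (d) [s] · [kg·m²·s⁻³·A⁻¹] = kg·m²·s⁻²·A⁻¹
Only (c) matches kg·m·s⁻¹.

(c)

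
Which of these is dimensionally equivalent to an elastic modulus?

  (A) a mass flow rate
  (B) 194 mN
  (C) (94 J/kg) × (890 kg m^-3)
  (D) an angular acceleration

Reference: [elastic modulus] = kg·m⁻¹·s⁻².
Each option:
  (A) [mass flow rate] = kg·s⁻¹
  (B) N = kg·m·s⁻²
  (C) [m²·s⁻²] · [kg·m⁻³] = kg·m⁻¹·s⁻²  ← same
  (D) [angular acceleration] = s⁻²
Only (C) matches kg·m⁻¹·s⁻².

(C)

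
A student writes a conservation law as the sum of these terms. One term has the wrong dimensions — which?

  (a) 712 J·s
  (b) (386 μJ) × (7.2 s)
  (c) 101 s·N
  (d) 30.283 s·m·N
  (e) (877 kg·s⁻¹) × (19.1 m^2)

Dimensions:
  (a) J·s = N·m·s = kg·m²·s⁻¹
  (b) [kg·m²·s⁻²] · [s] = kg·m²·s⁻¹
  (c) N·s = kg·m·s⁻²·s = kg·m·s⁻¹
  (d) N·m·s = kg·m·s⁻²·m·s = kg·m²·s⁻¹
  (e) [kg·s⁻¹] · [m²] = kg·m²·s⁻¹
All reduce to kg·m²·s⁻¹ except (c), which is kg·m·s⁻¹.

(c)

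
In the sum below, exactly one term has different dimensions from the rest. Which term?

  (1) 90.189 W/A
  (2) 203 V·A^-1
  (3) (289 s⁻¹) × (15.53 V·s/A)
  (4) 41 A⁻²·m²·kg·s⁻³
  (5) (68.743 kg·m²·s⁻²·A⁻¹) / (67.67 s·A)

Expand each in SI base units:
  (1) W·A⁻¹ = J·s⁻¹·A⁻¹ = kg·m²·s⁻³·A⁻¹
  (2) V·A⁻¹ = J·C⁻¹·A⁻¹ = kg·m²·s⁻³·A⁻²
  (3) [s⁻¹] · [kg·m²·s⁻²·A⁻²] = kg·m²·s⁻³·A⁻²
  (4) kg·m²·s⁻³·A⁻²
  (5) [kg·m²·s⁻²·A⁻¹] / [s·A] = kg·m²·s⁻³·A⁻²
All reduce to kg·m²·s⁻³·A⁻² except (1), which is kg·m²·s⁻³·A⁻¹.

(1)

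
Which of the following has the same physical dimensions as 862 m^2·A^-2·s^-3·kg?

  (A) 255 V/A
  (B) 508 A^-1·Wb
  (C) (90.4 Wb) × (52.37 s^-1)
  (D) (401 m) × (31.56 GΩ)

(A)

Reference: kg·m²·s⁻³·A⁻².
Each option:
  (A) V·A⁻¹ = J·C⁻¹·A⁻¹ = kg·m²·s⁻³·A⁻²  ← same
  (B) Wb·A⁻¹ = V·s·A⁻¹ = kg·m²·s⁻²·A⁻²
  (C) [kg·m²·s⁻²·A⁻¹] · [s⁻¹] = kg·m²·s⁻³·A⁻¹
  (D) [m] · [kg·m²·s⁻³·A⁻²] = kg·m³·s⁻³·A⁻²
Only (A) matches kg·m²·s⁻³·A⁻².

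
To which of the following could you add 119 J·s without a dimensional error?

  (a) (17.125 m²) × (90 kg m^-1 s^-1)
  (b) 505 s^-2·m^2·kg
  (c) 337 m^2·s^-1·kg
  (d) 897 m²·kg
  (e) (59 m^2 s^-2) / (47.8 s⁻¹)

(c)

Reference: J·s = N·m·s = kg·m²·s⁻¹.
Each option:
  (a) [m²] · [kg·m⁻¹·s⁻¹] = kg·m·s⁻¹
  (b) kg·m²·s⁻²
  (c) kg·m²·s⁻¹  ← same
  (d) kg·m²
  (e) [m²·s⁻²] / [s⁻¹] = m²·s⁻¹
Only (c) matches kg·m²·s⁻¹.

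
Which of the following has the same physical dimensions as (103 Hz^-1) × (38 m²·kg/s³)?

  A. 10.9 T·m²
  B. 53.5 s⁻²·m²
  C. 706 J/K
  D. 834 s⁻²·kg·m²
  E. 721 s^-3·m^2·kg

D.

Reference: [s] · [kg·m²·s⁻³] = kg·m²·s⁻².
Each option:
  A. T·m² = Wb·m⁻²·m² = kg·m²·s⁻²·A⁻¹
  B. m²·s⁻²
  C. J·K⁻¹ = N·m·K⁻¹ = kg·m²·s⁻²·K⁻¹
  D. kg·m²·s⁻²  ← same
  E. kg·m²·s⁻³
Only D. matches kg·m²·s⁻².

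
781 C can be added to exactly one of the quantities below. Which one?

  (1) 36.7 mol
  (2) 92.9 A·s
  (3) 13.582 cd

(2)

Reference: C = s·A.
Each option:
  (1) mol
  (2) A·s = s·A  ← same
  (3) cd
Only (2) matches s·A.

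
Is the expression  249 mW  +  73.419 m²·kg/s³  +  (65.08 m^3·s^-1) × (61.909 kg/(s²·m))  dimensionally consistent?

Yes

In SI base units:
  249 mW:  W = J·s⁻¹ = kg·m²·s⁻³
  73.419 m²·kg/s³:  kg·m²·s⁻³
  (65.08 m^3·s^-1) × (61.909 kg/(s²·m)):  [m³·s⁻¹] · [kg·m⁻¹·s⁻²] = kg·m²·s⁻³
Every term reduces to kg·m²·s⁻³.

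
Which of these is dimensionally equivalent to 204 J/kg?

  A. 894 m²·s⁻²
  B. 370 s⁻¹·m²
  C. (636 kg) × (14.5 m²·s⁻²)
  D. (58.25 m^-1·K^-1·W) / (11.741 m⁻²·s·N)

A.

Reference: J·kg⁻¹ = N·m·kg⁻¹ = m²·s⁻².
Each option:
  A. m²·s⁻²  ← same
  B. m²·s⁻¹
  C. [kg] · [m²·s⁻²] = kg·m²·s⁻²
  D. [kg·m·s⁻³·K⁻¹] / [kg·m⁻¹·s⁻¹] = m²·s⁻²·K⁻¹
Only A. matches m²·s⁻².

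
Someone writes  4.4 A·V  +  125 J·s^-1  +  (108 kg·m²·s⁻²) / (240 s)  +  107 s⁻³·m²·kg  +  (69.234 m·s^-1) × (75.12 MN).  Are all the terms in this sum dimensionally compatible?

Work out the base dimensions of each:
  4.4 A·V:  V·A = J·C⁻¹·A = kg·m²·s⁻³
  125 J·s^-1:  J·s⁻¹ = N·m·s⁻¹ = kg·m²·s⁻³
  (108 kg·m²·s⁻²) / (240 s):  [kg·m²·s⁻²] / [s] = kg·m²·s⁻³
  107 s⁻³·m²·kg:  kg·m²·s⁻³
  (69.234 m·s^-1) × (75.12 MN):  [m·s⁻¹] · [kg·m·s⁻²] = kg·m²·s⁻³
Every term reduces to kg·m²·s⁻³.

Yes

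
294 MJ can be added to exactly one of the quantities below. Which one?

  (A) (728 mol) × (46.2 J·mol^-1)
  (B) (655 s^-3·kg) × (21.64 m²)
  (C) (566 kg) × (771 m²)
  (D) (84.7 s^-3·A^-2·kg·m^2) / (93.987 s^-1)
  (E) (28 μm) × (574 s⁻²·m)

(A)

Reference: J = N·m = kg·m²·s⁻².
Each option:
  (A) [mol] · [kg·m²·s⁻²·mol⁻¹] = kg·m²·s⁻²  ← same
  (B) [kg·s⁻³] · [m²] = kg·m²·s⁻³
  (C) [kg] · [m²] = kg·m²
  (D) [kg·m²·s⁻³·A⁻²] / [s⁻¹] = kg·m²·s⁻²·A⁻²
  (E) [m] · [m·s⁻²] = m²·s⁻²
Only (A) matches kg·m²·s⁻².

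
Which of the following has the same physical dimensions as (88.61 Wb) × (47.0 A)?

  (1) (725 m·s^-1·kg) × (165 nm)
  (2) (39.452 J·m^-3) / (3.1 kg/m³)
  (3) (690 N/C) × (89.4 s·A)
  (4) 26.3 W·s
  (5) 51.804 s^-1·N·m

Reference: [kg·m²·s⁻²·A⁻¹] · [A] = kg·m²·s⁻².
Each option:
  (1) [kg·m·s⁻¹] · [m] = kg·m²·s⁻¹
  (2) [kg·m⁻¹·s⁻²] / [kg·m⁻³] = m²·s⁻²
  (3) [kg·m·s⁻³·A⁻¹] · [s·A] = kg·m·s⁻²
  (4) W·s = J·s⁻¹·s = kg·m²·s⁻²  ← same
  (5) N·m·s⁻¹ = kg·m·s⁻²·m·s⁻¹ = kg·m²·s⁻³
Only (4) matches kg·m²·s⁻².

(4)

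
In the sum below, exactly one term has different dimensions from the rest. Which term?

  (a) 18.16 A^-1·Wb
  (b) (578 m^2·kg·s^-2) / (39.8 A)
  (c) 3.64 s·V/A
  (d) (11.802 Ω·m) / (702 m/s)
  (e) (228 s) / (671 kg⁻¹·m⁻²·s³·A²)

Expand each in SI base units:
  (a) Wb·A⁻¹ = V·s·A⁻¹ = kg·m²·s⁻²·A⁻²
  (b) [kg·m²·s⁻²] / [A] = kg·m²·s⁻²·A⁻¹
  (c) V·s·A⁻¹ = J·C⁻¹·s·A⁻¹ = kg·m²·s⁻²·A⁻²
  (d) [kg·m³·s⁻³·A⁻²] / [m·s⁻¹] = kg·m²·s⁻²·A⁻²
  (e) [s] / [kg⁻¹·m⁻²·s³·A²] = kg·m²·s⁻²·A⁻²
All reduce to kg·m²·s⁻²·A⁻² except (b), which is kg·m²·s⁻²·A⁻¹.

(b)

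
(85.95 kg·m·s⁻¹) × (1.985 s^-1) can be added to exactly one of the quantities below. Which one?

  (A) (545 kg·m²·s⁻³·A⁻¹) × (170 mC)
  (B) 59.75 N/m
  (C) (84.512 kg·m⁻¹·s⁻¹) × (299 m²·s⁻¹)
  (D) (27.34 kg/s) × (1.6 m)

Reference: [kg·m·s⁻¹] · [s⁻¹] = kg·m·s⁻².
Each option:
  (A) [kg·m²·s⁻³·A⁻¹] · [s·A] = kg·m²·s⁻²
  (B) N·m⁻¹ = kg·m·s⁻²·m⁻¹ = kg·s⁻²
  (C) [kg·m⁻¹·s⁻¹] · [m²·s⁻¹] = kg·m·s⁻²  ← same
  (D) [kg·s⁻¹] · [m] = kg·m·s⁻¹
Only (C) matches kg·m·s⁻².

(C)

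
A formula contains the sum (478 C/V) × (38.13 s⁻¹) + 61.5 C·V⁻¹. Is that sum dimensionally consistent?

No

Work out the base dimensions of each:
  (478 C/V) × (38.13 s⁻¹):  [kg⁻¹·m⁻²·s⁴·A²] · [s⁻¹] = kg⁻¹·m⁻²·s³·A²
  61.5 C·V⁻¹:  C·V⁻¹ = s·A·(J·C⁻¹)⁻¹ = kg⁻¹·m⁻²·s⁴·A²
kg⁻¹·m⁻²·s³·A² ≠ kg⁻¹·m⁻²·s⁴·A², so they cannot be added.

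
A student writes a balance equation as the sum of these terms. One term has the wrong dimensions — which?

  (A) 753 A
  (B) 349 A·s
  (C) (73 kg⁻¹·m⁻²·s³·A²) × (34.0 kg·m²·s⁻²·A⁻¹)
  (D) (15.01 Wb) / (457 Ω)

Reduce each to base SI dimensions:
  (A) A
  (B) A·s = s·A
  (C) [kg⁻¹·m⁻²·s³·A²] · [kg·m²·s⁻²·A⁻¹] = s·A
  (D) [kg·m²·s⁻²·A⁻¹] / [kg·m²·s⁻³·A⁻²] = s·A
All reduce to s·A except (A), which is A.

(A)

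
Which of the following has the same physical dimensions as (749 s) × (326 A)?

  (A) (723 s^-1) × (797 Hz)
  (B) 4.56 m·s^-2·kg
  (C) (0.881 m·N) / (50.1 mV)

(C)

Reference: [s] · [A] = s·A.
Each option:
  (A) [s⁻¹] · [s⁻¹] = s⁻²
  (B) kg·m·s⁻²
  (C) [kg·m²·s⁻²] / [kg·m²·s⁻³·A⁻¹] = s·A  ← same
Only (C) matches s·A.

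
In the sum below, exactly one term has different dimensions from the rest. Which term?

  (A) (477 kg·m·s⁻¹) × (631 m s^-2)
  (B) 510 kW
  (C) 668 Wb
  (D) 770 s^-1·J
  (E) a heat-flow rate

Work out the base dimensions of each:
  (A) [kg·m·s⁻¹] · [m·s⁻²] = kg·m²·s⁻³
  (B) W = J·s⁻¹ = kg·m²·s⁻³
  (C) Wb = V·s = kg·m²·s⁻²·A⁻¹
  (D) J·s⁻¹ = N·m·s⁻¹ = kg·m²·s⁻³
  (E) [heat-flow rate] = kg·m²·s⁻³
All reduce to kg·m²·s⁻³ except (C), which is kg·m²·s⁻²·A⁻¹.

(C)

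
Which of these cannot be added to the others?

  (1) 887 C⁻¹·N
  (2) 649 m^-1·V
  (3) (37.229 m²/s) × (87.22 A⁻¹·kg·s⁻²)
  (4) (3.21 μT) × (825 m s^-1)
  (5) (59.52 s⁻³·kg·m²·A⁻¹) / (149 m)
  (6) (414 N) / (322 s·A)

In SI base units:
  (1) N·C⁻¹ = kg·m·s⁻²·(s·A)⁻¹ = kg·m·s⁻³·A⁻¹
  (2) V·m⁻¹ = J·C⁻¹·m⁻¹ = kg·m·s⁻³·A⁻¹
  (3) [m²·s⁻¹] · [kg·s⁻²·A⁻¹] = kg·m²·s⁻³·A⁻¹
  (4) [kg·s⁻²·A⁻¹] · [m·s⁻¹] = kg·m·s⁻³·A⁻¹
  (5) [kg·m²·s⁻³·A⁻¹] / [m] = kg·m·s⁻³·A⁻¹
  (6) [kg·m·s⁻²] / [s·A] = kg·m·s⁻³·A⁻¹
All reduce to kg·m·s⁻³·A⁻¹ except (3), which is kg·m²·s⁻³·A⁻¹.

(3)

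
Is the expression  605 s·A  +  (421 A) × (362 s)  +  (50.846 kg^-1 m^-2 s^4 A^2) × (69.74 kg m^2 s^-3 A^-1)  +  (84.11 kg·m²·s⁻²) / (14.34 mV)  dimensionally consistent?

Expand each in SI base units:
  605 s·A:  A·s = s·A
  (421 A) × (362 s):  [A] · [s] = s·A
  (50.846 kg^-1 m^-2 s^4 A^2) × (69.74 kg m^2 s^-3 A^-1):  [kg⁻¹·m⁻²·s⁴·A²] · [kg·m²·s⁻³·A⁻¹] = s·A
  (84.11 kg·m²·s⁻²) / (14.34 mV):  [kg·m²·s⁻²] / [kg·m²·s⁻³·A⁻¹] = s·A
Every term reduces to s·A.

Yes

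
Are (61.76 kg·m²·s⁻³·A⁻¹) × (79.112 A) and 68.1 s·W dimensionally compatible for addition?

Reduce each to base SI dimensions:
  (61.76 kg·m²·s⁻³·A⁻¹) × (79.112 A):  [kg·m²·s⁻³·A⁻¹] · [A] = kg·m²·s⁻³
  68.1 s·W:  W·s = J·s⁻¹·s = kg·m²·s⁻²
kg·m²·s⁻³ ≠ kg·m²·s⁻², so they cannot be added.

No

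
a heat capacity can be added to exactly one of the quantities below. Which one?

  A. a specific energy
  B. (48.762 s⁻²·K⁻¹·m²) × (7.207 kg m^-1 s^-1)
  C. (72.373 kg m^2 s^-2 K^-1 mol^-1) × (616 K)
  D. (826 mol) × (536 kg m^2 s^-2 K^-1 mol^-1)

D.

Reference: [heat capacity] = kg·m²·s⁻²·K⁻¹.
Each option:
  A. [specific energy] = m²·s⁻²
  B. [m²·s⁻²·K⁻¹] · [kg·m⁻¹·s⁻¹] = kg·m·s⁻³·K⁻¹
  C. [kg·m²·s⁻²·K⁻¹·mol⁻¹] · [K] = kg·m²·s⁻²·mol⁻¹
  D. [mol] · [kg·m²·s⁻²·K⁻¹·mol⁻¹] = kg·m²·s⁻²·K⁻¹  ← same
Only D. matches kg·m²·s⁻²·K⁻¹.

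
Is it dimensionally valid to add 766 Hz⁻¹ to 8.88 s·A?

No

Work out the base dimensions of each:
  766 Hz⁻¹:  Hz⁻¹ = (s⁻¹)⁻¹ = s
  8.88 s·A:  A·s = s·A
s ≠ s·A, so they cannot be added.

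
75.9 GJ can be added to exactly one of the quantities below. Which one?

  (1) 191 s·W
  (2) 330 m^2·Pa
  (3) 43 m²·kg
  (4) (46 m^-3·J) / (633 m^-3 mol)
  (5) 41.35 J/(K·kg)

(1)

Reference: J = N·m = kg·m²·s⁻².
Each option:
  (1) W·s = J·s⁻¹·s = kg·m²·s⁻²  ← same
  (2) Pa·m² = N·m⁻²·m² = kg·m·s⁻²
  (3) kg·m²
  (4) [kg·m⁻¹·s⁻²] / [m⁻³·mol] = kg·m²·s⁻²·mol⁻¹
  (5) J·kg⁻¹·K⁻¹ = N·m·kg⁻¹·K⁻¹ = m²·s⁻²·K⁻¹
Only (1) matches kg·m²·s⁻².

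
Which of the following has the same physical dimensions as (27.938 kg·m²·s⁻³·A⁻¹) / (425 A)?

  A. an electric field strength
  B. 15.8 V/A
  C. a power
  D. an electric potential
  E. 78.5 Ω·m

Reference: [kg·m²·s⁻³·A⁻¹] / [A] = kg·m²·s⁻³·A⁻².
Each option:
  A. [electric field strength] = kg·m·s⁻³·A⁻¹
  B. V·A⁻¹ = J·C⁻¹·A⁻¹ = kg·m²·s⁻³·A⁻²  ← same
  C. [power] = kg·m²·s⁻³
  D. [electric potential] = kg·m²·s⁻³·A⁻¹
  E. Ω·m = V·A⁻¹·m = kg·m³·s⁻³·A⁻²
Only B. matches kg·m²·s⁻³·A⁻².

B.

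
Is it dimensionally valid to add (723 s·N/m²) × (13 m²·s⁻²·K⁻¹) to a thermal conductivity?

Yes

Expand each in SI base units:
  (723 s·N/m²) × (13 m²·s⁻²·K⁻¹):  [kg·m⁻¹·s⁻¹] · [m²·s⁻²·K⁻¹] = kg·m·s⁻³·K⁻¹
  a thermal conductivity:  [thermal conductivity] = kg·m·s⁻³·K⁻¹
Both are kg·m·s⁻³·K⁻¹, so they have the same dimensions and can be added.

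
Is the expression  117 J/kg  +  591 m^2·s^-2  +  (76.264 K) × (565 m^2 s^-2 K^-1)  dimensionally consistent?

Expand each in SI base units:
  117 J/kg:  J·kg⁻¹ = N·m·kg⁻¹ = m²·s⁻²
  591 m^2·s^-2:  m²·s⁻²
  (76.264 K) × (565 m^2 s^-2 K^-1):  [K] · [m²·s⁻²·K⁻¹] = m²·s⁻²
Every term reduces to m²·s⁻².

Yes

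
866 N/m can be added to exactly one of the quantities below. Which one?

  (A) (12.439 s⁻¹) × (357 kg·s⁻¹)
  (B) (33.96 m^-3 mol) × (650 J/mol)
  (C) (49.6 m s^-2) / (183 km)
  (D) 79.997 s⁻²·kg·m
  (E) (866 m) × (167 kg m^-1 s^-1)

Reference: N·m⁻¹ = kg·m·s⁻²·m⁻¹ = kg·s⁻².
Each option:
  (A) [s⁻¹] · [kg·s⁻¹] = kg·s⁻²  ← same
  (B) [m⁻³·mol] · [kg·m²·s⁻²·mol⁻¹] = kg·m⁻¹·s⁻²
  (C) [m·s⁻²] / [m] = s⁻²
  (D) kg·m·s⁻²
  (E) [m] · [kg·m⁻¹·s⁻¹] = kg·s⁻¹
Only (A) matches kg·s⁻².

(A)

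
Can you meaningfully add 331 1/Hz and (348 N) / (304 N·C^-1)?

No

Work out the base dimensions of each:
  331 1/Hz:  Hz⁻¹ = (s⁻¹)⁻¹ = s
  (348 N) / (304 N·C^-1):  [kg·m·s⁻²] / [kg·m·s⁻³·A⁻¹] = s·A
s ≠ s·A, so they cannot be added.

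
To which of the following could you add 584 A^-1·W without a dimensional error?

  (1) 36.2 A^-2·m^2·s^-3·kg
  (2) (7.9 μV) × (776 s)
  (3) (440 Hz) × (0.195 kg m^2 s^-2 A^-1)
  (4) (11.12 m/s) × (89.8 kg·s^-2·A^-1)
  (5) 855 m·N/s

(3)

Reference: W·A⁻¹ = J·s⁻¹·A⁻¹ = kg·m²·s⁻³·A⁻¹.
Each option:
  (1) kg·m²·s⁻³·A⁻²
  (2) [kg·m²·s⁻³·A⁻¹] · [s] = kg·m²·s⁻²·A⁻¹
  (3) [s⁻¹] · [kg·m²·s⁻²·A⁻¹] = kg·m²·s⁻³·A⁻¹  ← same
  (4) [m·s⁻¹] · [kg·s⁻²·A⁻¹] = kg·m·s⁻³·A⁻¹
  (5) N·m·s⁻¹ = kg·m·s⁻²·m·s⁻¹ = kg·m²·s⁻³
Only (3) matches kg·m²·s⁻³·A⁻¹.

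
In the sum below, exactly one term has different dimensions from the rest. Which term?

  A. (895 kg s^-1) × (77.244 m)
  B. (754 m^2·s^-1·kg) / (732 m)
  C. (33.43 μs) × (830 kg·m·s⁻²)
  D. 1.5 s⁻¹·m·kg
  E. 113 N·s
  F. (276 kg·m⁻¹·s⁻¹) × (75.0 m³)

Dimensions:
  A. [kg·s⁻¹] · [m] = kg·m·s⁻¹
  B. [kg·m²·s⁻¹] / [m] = kg·m·s⁻¹
  C. [s] · [kg·m·s⁻²] = kg·m·s⁻¹
  D. kg·m·s⁻¹
  E. N·s = kg·m·s⁻²·s = kg·m·s⁻¹
  F. [kg·m⁻¹·s⁻¹] · [m³] = kg·m²·s⁻¹
All reduce to kg·m·s⁻¹ except F., which is kg·m²·s⁻¹.

F.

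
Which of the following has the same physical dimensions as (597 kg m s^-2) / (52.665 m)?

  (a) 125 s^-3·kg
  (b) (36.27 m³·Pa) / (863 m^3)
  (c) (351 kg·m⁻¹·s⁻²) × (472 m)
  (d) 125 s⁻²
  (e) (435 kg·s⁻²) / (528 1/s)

Reference: [kg·m·s⁻²] / [m] = kg·s⁻².
Each option:
  (a) kg·s⁻³
  (b) [kg·m²·s⁻²] / [m³] = kg·m⁻¹·s⁻²
  (c) [kg·m⁻¹·s⁻²] · [m] = kg·s⁻²  ← same
  (d) s⁻²
  (e) [kg·s⁻²] / [s⁻¹] = kg·s⁻¹
Only (c) matches kg·s⁻².

(c)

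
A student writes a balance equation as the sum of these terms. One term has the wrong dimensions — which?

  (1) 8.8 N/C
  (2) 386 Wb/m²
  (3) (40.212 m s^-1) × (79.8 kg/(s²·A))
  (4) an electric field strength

Work out the base dimensions of each:
  (1) N·C⁻¹ = kg·m·s⁻²·(s·A)⁻¹ = kg·m·s⁻³·A⁻¹
  (2) Wb·m⁻² = V·s·m⁻² = kg·s⁻²·A⁻¹
  (3) [m·s⁻¹] · [kg·s⁻²·A⁻¹] = kg·m·s⁻³·A⁻¹
  (4) [electric field strength] = kg·m·s⁻³·A⁻¹
All reduce to kg·m·s⁻³·A⁻¹ except (2), which is kg·s⁻²·A⁻¹.

(2)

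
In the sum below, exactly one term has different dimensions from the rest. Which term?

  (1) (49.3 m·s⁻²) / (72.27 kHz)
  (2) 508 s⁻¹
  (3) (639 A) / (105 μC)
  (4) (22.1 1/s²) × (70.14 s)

In SI base units:
  (1) [m·s⁻²] / [s⁻¹] = m·s⁻¹
  (2) s⁻¹
  (3) [A] / [s·A] = s⁻¹
  (4) [s⁻²] · [s] = s⁻¹
All reduce to s⁻¹ except (1), which is m·s⁻¹.

(1)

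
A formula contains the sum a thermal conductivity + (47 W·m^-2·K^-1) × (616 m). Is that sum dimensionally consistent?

In SI base units:
  a thermal conductivity:  [thermal conductivity] = kg·m·s⁻³·K⁻¹
  (47 W·m^-2·K^-1) × (616 m):  [kg·s⁻³·K⁻¹] · [m] = kg·m·s⁻³·K⁻¹
Both are kg·m·s⁻³·K⁻¹, so they have the same dimensions and can be added.

Yes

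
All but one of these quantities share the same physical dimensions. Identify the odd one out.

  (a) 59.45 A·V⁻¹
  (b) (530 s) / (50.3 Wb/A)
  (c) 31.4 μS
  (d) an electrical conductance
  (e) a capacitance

(e)

In SI base units:
  (a) A·V⁻¹ = A·(J·C⁻¹)⁻¹ = kg⁻¹·m⁻²·s³·A²
  (b) [s] / [kg·m²·s⁻²·A⁻²] = kg⁻¹·m⁻²·s³·A²
  (c) S = Ω⁻¹ = kg⁻¹·m⁻²·s³·A²
  (d) [electrical conductance] = kg⁻¹·m⁻²·s³·A²
  (e) [capacitance] = kg⁻¹·m⁻²·s⁴·A²
All reduce to kg⁻¹·m⁻²·s³·A² except (e), which is kg⁻¹·m⁻²·s⁴·A².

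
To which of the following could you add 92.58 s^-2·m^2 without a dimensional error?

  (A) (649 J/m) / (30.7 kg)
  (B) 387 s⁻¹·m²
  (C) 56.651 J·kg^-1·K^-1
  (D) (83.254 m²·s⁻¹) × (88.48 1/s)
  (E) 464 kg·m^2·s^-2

Reference: m²·s⁻².
Each option:
  (A) [kg·m·s⁻²] / [kg] = m·s⁻²
  (B) m²·s⁻¹
  (C) J·kg⁻¹·K⁻¹ = N·m·kg⁻¹·K⁻¹ = m²·s⁻²·K⁻¹
  (D) [m²·s⁻¹] · [s⁻¹] = m²·s⁻²  ← same
  (E) kg·m²·s⁻²
Only (D) matches m²·s⁻².

(D)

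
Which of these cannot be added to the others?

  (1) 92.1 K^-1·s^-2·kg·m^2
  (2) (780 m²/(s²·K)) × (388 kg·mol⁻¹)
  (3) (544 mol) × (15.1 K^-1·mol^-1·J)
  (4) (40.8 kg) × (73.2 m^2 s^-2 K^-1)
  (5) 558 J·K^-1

Dimensions:
  (1) kg·m²·s⁻²·K⁻¹
  (2) [m²·s⁻²·K⁻¹] · [kg·mol⁻¹] = kg·m²·s⁻²·K⁻¹·mol⁻¹
  (3) [mol] · [kg·m²·s⁻²·K⁻¹·mol⁻¹] = kg·m²·s⁻²·K⁻¹
  (4) [kg] · [m²·s⁻²·K⁻¹] = kg·m²·s⁻²·K⁻¹
  (5) J·K⁻¹ = N·m·K⁻¹ = kg·m²·s⁻²·K⁻¹
All reduce to kg·m²·s⁻²·K⁻¹ except (2), which is kg·m²·s⁻²·K⁻¹·mol⁻¹.

(2)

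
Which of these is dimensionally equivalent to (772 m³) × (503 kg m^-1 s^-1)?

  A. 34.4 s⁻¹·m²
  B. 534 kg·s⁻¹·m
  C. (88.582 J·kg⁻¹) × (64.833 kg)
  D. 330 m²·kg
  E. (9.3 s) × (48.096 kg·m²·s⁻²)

E.

Reference: [m³] · [kg·m⁻¹·s⁻¹] = kg·m²·s⁻¹.
Each option:
  A. m²·s⁻¹
  B. kg·m·s⁻¹
  C. [m²·s⁻²] · [kg] = kg·m²·s⁻²
  D. kg·m²
  E. [s] · [kg·m²·s⁻²] = kg·m²·s⁻¹  ← same
Only E. matches kg·m²·s⁻¹.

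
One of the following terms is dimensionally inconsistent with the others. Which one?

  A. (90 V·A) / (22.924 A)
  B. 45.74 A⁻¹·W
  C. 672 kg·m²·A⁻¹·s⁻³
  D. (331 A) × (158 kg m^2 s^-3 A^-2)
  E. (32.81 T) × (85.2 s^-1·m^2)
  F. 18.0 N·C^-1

F.

Expand each in SI base units:
  A. [kg·m²·s⁻³] / [A] = kg·m²·s⁻³·A⁻¹
  B. W·A⁻¹ = J·s⁻¹·A⁻¹ = kg·m²·s⁻³·A⁻¹
  C. kg·m²·s⁻³·A⁻¹
  D. [A] · [kg·m²·s⁻³·A⁻²] = kg·m²·s⁻³·A⁻¹
  E. [kg·s⁻²·A⁻¹] · [m²·s⁻¹] = kg·m²·s⁻³·A⁻¹
  F. N·C⁻¹ = kg·m·s⁻²·(s·A)⁻¹ = kg·m·s⁻³·A⁻¹
All reduce to kg·m²·s⁻³·A⁻¹ except F., which is kg·m·s⁻³·A⁻¹.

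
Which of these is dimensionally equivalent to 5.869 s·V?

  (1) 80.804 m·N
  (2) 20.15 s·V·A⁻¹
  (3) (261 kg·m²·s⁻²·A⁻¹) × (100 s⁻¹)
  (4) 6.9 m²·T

(4)

Reference: V·s = J·C⁻¹·s = kg·m²·s⁻²·A⁻¹.
Each option:
  (1) N·m = kg·m·s⁻²·m = kg·m²·s⁻²
  (2) V·s·A⁻¹ = J·C⁻¹·s·A⁻¹ = kg·m²·s⁻²·A⁻²
  (3) [kg·m²·s⁻²·A⁻¹] · [s⁻¹] = kg·m²·s⁻³·A⁻¹
  (4) T·m² = Wb·m⁻²·m² = kg·m²·s⁻²·A⁻¹  ← same
Only (4) matches kg·m²·s⁻²·A⁻¹.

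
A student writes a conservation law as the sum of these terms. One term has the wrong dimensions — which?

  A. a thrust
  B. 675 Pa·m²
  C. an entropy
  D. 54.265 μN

C.

Work out the base dimensions of each:
  A. [thrust] = kg·m·s⁻²
  B. Pa·m² = N·m⁻²·m² = kg·m·s⁻²
  C. [entropy] = kg·m²·s⁻²·K⁻¹
  D. N = kg·m·s⁻²
All reduce to kg·m·s⁻² except C., which is kg·m²·s⁻²·K⁻¹.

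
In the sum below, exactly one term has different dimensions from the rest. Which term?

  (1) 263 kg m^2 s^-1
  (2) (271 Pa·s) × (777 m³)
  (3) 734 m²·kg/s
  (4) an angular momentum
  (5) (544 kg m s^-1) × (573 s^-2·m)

(5)

Dimensions:
  (1) kg·m²·s⁻¹
  (2) [kg·m⁻¹·s⁻¹] · [m³] = kg·m²·s⁻¹
  (3) kg·m²·s⁻¹
  (4) [angular momentum] = kg·m²·s⁻¹
  (5) [kg·m·s⁻¹] · [m·s⁻²] = kg·m²·s⁻³
All reduce to kg·m²·s⁻¹ except (5), which is kg·m²·s⁻³.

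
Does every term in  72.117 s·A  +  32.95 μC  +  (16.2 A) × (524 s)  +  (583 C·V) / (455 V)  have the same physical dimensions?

Work out the base dimensions of each:
  72.117 s·A:  A·s = s·A
  32.95 μC:  C = s·A
  (16.2 A) × (524 s):  [A] · [s] = s·A
  (583 C·V) / (455 V):  [kg·m²·s⁻²] / [kg·m²·s⁻³·A⁻¹] = s·A
Every term reduces to s·A.

Yes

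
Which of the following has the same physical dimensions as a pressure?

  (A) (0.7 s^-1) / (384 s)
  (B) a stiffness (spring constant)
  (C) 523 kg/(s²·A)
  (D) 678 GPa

Reference: [pressure] = kg·m⁻¹·s⁻².
Each option:
  (A) [s⁻¹] / [s] = s⁻²
  (B) [stiffness (spring constant)] = kg·s⁻²
  (C) kg·s⁻²·A⁻¹
  (D) Pa = N·m⁻² = kg·m⁻¹·s⁻²  ← same
Only (D) matches kg·m⁻¹·s⁻².

(D)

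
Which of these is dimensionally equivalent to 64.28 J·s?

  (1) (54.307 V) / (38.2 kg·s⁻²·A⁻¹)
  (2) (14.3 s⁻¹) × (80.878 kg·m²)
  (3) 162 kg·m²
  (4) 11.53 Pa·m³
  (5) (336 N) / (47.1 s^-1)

Reference: J·s = N·m·s = kg·m²·s⁻¹.
Each option:
  (1) [kg·m²·s⁻³·A⁻¹] / [kg·s⁻²·A⁻¹] = m²·s⁻¹
  (2) [s⁻¹] · [kg·m²] = kg·m²·s⁻¹  ← same
  (3) kg·m²
  (4) Pa·m³ = N·m⁻²·m³ = kg·m²·s⁻²
  (5) [kg·m·s⁻²] / [s⁻¹] = kg·m·s⁻¹
Only (2) matches kg·m²·s⁻¹.

(2)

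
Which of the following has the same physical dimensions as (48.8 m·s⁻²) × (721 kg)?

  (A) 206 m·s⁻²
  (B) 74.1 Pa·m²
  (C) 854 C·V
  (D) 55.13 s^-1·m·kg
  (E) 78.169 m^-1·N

Reference: [m·s⁻²] · [kg] = kg·m·s⁻².
Each option:
  (A) m·s⁻²
  (B) Pa·m² = N·m⁻²·m² = kg·m·s⁻²  ← same
  (C) C·V = s·A·J·C⁻¹ = kg·m²·s⁻²
  (D) kg·m·s⁻¹
  (E) N·m⁻¹ = kg·m·s⁻²·m⁻¹ = kg·s⁻²
Only (B) matches kg·m·s⁻².

(B)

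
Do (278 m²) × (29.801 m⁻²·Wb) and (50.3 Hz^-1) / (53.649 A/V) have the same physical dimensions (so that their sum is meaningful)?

No

Dimensions:
  (278 m²) × (29.801 m⁻²·Wb):  [m²] · [kg·s⁻²·A⁻¹] = kg·m²·s⁻²·A⁻¹
  (50.3 Hz^-1) / (53.649 A/V):  [s] / [kg⁻¹·m⁻²·s³·A²] = kg·m²·s⁻²·A⁻²
kg·m²·s⁻²·A⁻¹ ≠ kg·m²·s⁻²·A⁻², so they cannot be added.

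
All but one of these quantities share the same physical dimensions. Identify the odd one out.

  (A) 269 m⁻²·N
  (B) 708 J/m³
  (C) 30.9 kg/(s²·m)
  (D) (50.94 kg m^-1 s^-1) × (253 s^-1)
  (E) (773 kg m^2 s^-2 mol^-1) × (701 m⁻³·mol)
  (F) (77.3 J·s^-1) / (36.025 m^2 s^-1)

(F)

Expand each in SI base units:
  (A) N·m⁻² = kg·m·s⁻²·m⁻² = kg·m⁻¹·s⁻²
  (B) J·m⁻³ = N·m·m⁻³ = kg·m⁻¹·s⁻²
  (C) kg·m⁻¹·s⁻²
  (D) [kg·m⁻¹·s⁻¹] · [s⁻¹] = kg·m⁻¹·s⁻²
  (E) [kg·m²·s⁻²·mol⁻¹] · [m⁻³·mol] = kg·m⁻¹·s⁻²
  (F) [kg·m²·s⁻³] / [m²·s⁻¹] = kg·s⁻²
All reduce to kg·m⁻¹·s⁻² except (F), which is kg·s⁻².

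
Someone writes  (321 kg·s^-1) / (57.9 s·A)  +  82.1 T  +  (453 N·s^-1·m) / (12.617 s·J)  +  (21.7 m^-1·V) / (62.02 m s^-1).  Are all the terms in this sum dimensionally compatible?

No

Dimensions:
  (321 kg·s^-1) / (57.9 s·A):  [kg·s⁻¹] / [s·A] = kg·s⁻²·A⁻¹
  82.1 T:  T = Wb·m⁻² = kg·s⁻²·A⁻¹
  (453 N·s^-1·m) / (12.617 s·J):  [kg·m²·s⁻³] / [kg·m²·s⁻¹] = s⁻²
  (21.7 m^-1·V) / (62.02 m s^-1):  [kg·m·s⁻³·A⁻¹] / [m·s⁻¹] = kg·s⁻²·A⁻¹
The terms do not share a single dimension (kg·s⁻²·A⁻¹ vs s⁻²).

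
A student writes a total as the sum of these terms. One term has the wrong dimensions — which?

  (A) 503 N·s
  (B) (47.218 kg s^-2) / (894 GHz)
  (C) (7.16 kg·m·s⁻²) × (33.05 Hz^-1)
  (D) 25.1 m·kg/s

Dimensions:
  (A) N·s = kg·m·s⁻²·s = kg·m·s⁻¹
  (B) [kg·s⁻²] / [s⁻¹] = kg·s⁻¹
  (C) [kg·m·s⁻²] · [s] = kg·m·s⁻¹
  (D) kg·m·s⁻¹
All reduce to kg·m·s⁻¹ except (B), which is kg·s⁻¹.

(B)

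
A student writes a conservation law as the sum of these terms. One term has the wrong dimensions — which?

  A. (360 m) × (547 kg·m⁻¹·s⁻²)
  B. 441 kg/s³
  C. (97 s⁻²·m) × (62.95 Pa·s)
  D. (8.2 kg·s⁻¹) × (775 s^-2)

A.

Expand each in SI base units:
  A. [m] · [kg·m⁻¹·s⁻²] = kg·s⁻²
  B. kg·s⁻³
  C. [m·s⁻²] · [kg·m⁻¹·s⁻¹] = kg·s⁻³
  D. [kg·s⁻¹] · [s⁻²] = kg·s⁻³
All reduce to kg·s⁻³ except A., which is kg·s⁻².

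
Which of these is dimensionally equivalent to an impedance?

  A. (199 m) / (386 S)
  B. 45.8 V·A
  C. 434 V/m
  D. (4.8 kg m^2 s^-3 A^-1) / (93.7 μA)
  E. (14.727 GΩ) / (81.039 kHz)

D.

Reference: [impedance] = kg·m²·s⁻³·A⁻².
Each option:
  A. [m] / [kg⁻¹·m⁻²·s³·A²] = kg·m³·s⁻³·A⁻²
  B. V·A = J·C⁻¹·A = kg·m²·s⁻³
  C. V·m⁻¹ = J·C⁻¹·m⁻¹ = kg·m·s⁻³·A⁻¹
  D. [kg·m²·s⁻³·A⁻¹] / [A] = kg·m²·s⁻³·A⁻²  ← same
  E. [kg·m²·s⁻³·A⁻²] / [s⁻¹] = kg·m²·s⁻²·A⁻²
Only D. matches kg·m²·s⁻³·A⁻².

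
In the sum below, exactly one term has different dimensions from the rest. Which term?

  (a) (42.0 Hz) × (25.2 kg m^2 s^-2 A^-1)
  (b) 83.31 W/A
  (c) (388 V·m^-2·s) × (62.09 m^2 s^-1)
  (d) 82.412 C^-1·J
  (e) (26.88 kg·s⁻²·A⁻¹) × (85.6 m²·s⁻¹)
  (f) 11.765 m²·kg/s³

Work out the base dimensions of each:
  (a) [s⁻¹] · [kg·m²·s⁻²·A⁻¹] = kg·m²·s⁻³·A⁻¹
  (b) W·A⁻¹ = J·s⁻¹·A⁻¹ = kg·m²·s⁻³·A⁻¹
  (c) [kg·s⁻²·A⁻¹] · [m²·s⁻¹] = kg·m²·s⁻³·A⁻¹
  (d) J·C⁻¹ = N·m·(s·A)⁻¹ = kg·m²·s⁻³·A⁻¹
  (e) [kg·s⁻²·A⁻¹] · [m²·s⁻¹] = kg·m²·s⁻³·A⁻¹
  (f) kg·m²·s⁻³
All reduce to kg·m²·s⁻³·A⁻¹ except (f), which is kg·m²·s⁻³.

(f)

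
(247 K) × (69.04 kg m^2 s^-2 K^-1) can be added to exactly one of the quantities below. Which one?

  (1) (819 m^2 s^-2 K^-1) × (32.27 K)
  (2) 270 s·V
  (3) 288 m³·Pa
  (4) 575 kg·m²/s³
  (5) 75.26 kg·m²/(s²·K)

Reference: [K] · [kg·m²·s⁻²·K⁻¹] = kg·m²·s⁻².
Each option:
  (1) [m²·s⁻²·K⁻¹] · [K] = m²·s⁻²
  (2) V·s = J·C⁻¹·s = kg·m²·s⁻²·A⁻¹
  (3) Pa·m³ = N·m⁻²·m³ = kg·m²·s⁻²  ← same
  (4) kg·m²·s⁻³
  (5) kg·m²·s⁻²·K⁻¹
Only (3) matches kg·m²·s⁻².

(3)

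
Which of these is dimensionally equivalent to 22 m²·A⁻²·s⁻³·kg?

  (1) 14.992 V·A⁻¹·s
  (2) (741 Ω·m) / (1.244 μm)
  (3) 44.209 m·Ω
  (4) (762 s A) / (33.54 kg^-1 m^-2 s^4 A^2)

(2)

Reference: kg·m²·s⁻³·A⁻².
Each option:
  (1) V·s·A⁻¹ = J·C⁻¹·s·A⁻¹ = kg·m²·s⁻²·A⁻²
  (2) [kg·m³·s⁻³·A⁻²] / [m] = kg·m²·s⁻³·A⁻²  ← same
  (3) Ω·m = V·A⁻¹·m = kg·m³·s⁻³·A⁻²
  (4) [s·A] / [kg⁻¹·m⁻²·s⁴·A²] = kg·m²·s⁻³·A⁻¹
Only (2) matches kg·m²·s⁻³·A⁻².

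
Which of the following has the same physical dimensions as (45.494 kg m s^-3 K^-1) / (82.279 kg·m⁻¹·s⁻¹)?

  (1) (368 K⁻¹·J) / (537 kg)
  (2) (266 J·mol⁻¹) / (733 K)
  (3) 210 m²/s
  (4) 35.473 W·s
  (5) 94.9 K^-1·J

Reference: [kg·m·s⁻³·K⁻¹] / [kg·m⁻¹·s⁻¹] = m²·s⁻²·K⁻¹.
Each option:
  (1) [kg·m²·s⁻²·K⁻¹] / [kg] = m²·s⁻²·K⁻¹  ← same
  (2) [kg·m²·s⁻²·mol⁻¹] / [K] = kg·m²·s⁻²·K⁻¹·mol⁻¹
  (3) m²·s⁻¹
  (4) W·s = J·s⁻¹·s = kg·m²·s⁻²
  (5) J·K⁻¹ = N·m·K⁻¹ = kg·m²·s⁻²·K⁻¹
Only (1) matches m²·s⁻²·K⁻¹.

(1)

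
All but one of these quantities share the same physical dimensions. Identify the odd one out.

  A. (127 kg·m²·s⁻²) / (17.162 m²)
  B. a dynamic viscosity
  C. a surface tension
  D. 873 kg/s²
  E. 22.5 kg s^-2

Expand each in SI base units:
  A. [kg·m²·s⁻²] / [m²] = kg·s⁻²
  B. [dynamic viscosity] = kg·m⁻¹·s⁻¹
  C. [surface tension] = kg·s⁻²
  D. kg·s⁻²
  E. kg·s⁻²
All reduce to kg·s⁻² except B., which is kg·m⁻¹·s⁻¹.

B.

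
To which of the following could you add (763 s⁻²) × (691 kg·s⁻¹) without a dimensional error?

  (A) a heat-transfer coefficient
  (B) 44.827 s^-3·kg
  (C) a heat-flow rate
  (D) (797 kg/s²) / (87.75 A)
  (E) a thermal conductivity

(B)

Reference: [s⁻²] · [kg·s⁻¹] = kg·s⁻³.
Each option:
  (A) [heat-transfer coefficient] = kg·s⁻³·K⁻¹
  (B) kg·s⁻³  ← same
  (C) [heat-flow rate] = kg·m²·s⁻³
  (D) [kg·s⁻²] / [A] = kg·s⁻²·A⁻¹
  (E) [thermal conductivity] = kg·m·s⁻³·K⁻¹
Only (B) matches kg·s⁻³.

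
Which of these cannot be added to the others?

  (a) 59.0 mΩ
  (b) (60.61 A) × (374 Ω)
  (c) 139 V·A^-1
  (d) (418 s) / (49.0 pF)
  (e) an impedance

Reduce each to base SI dimensions:
  (a) Ω = V·A⁻¹ = kg·m²·s⁻³·A⁻²
  (b) [A] · [kg·m²·s⁻³·A⁻²] = kg·m²·s⁻³·A⁻¹
  (c) V·A⁻¹ = J·C⁻¹·A⁻¹ = kg·m²·s⁻³·A⁻²
  (d) [s] / [kg⁻¹·m⁻²·s⁴·A²] = kg·m²·s⁻³·A⁻²
  (e) [impedance] = kg·m²·s⁻³·A⁻²
All reduce to kg·m²·s⁻³·A⁻² except (b), which is kg·m²·s⁻³·A⁻¹.

(b)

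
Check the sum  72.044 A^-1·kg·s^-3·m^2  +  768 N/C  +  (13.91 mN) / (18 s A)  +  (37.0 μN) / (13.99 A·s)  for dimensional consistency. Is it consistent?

No

Dimensions:
  72.044 A^-1·kg·s^-3·m^2:  kg·m²·s⁻³·A⁻¹
  768 N/C:  N·C⁻¹ = kg·m·s⁻²·(s·A)⁻¹ = kg·m·s⁻³·A⁻¹
  (13.91 mN) / (18 s A):  [kg·m·s⁻²] / [s·A] = kg·m·s⁻³·A⁻¹
  (37.0 μN) / (13.99 A·s):  [kg·m·s⁻²] / [s·A] = kg·m·s⁻³·A⁻¹
The terms do not share a single dimension (kg·m²·s⁻³·A⁻¹ vs kg·m·s⁻³·A⁻¹).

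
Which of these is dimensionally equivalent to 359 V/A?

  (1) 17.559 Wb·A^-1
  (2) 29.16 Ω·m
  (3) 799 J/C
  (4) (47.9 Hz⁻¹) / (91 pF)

(4)

Reference: V·A⁻¹ = J·C⁻¹·A⁻¹ = kg·m²·s⁻³·A⁻².
Each option:
  (1) Wb·A⁻¹ = V·s·A⁻¹ = kg·m²·s⁻²·A⁻²
  (2) Ω·m = V·A⁻¹·m = kg·m³·s⁻³·A⁻²
  (3) J·C⁻¹ = N·m·(s·A)⁻¹ = kg·m²·s⁻³·A⁻¹
  (4) [s] / [kg⁻¹·m⁻²·s⁴·A²] = kg·m²·s⁻³·A⁻²  ← same
Only (4) matches kg·m²·s⁻³·A⁻².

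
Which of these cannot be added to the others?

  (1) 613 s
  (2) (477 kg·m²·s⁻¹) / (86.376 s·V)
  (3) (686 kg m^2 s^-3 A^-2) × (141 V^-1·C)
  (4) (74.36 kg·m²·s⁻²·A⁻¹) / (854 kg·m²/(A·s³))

Dimensions:
  (1) s
  (2) [kg·m²·s⁻¹] / [kg·m²·s⁻²·A⁻¹] = s·A
  (3) [kg·m²·s⁻³·A⁻²] · [kg⁻¹·m⁻²·s⁴·A²] = s
  (4) [kg·m²·s⁻²·A⁻¹] / [kg·m²·s⁻³·A⁻¹] = s
All reduce to s except (2), which is s·A.

(2)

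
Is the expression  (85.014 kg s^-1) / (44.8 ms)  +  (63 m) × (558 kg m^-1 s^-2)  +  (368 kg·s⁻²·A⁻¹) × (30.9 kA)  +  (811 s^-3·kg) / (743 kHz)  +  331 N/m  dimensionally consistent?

Yes

Work out the base dimensions of each:
  (85.014 kg s^-1) / (44.8 ms):  [kg·s⁻¹] / [s] = kg·s⁻²
  (63 m) × (558 kg m^-1 s^-2):  [m] · [kg·m⁻¹·s⁻²] = kg·s⁻²
  (368 kg·s⁻²·A⁻¹) × (30.9 kA):  [kg·s⁻²·A⁻¹] · [A] = kg·s⁻²
  (811 s^-3·kg) / (743 kHz):  [kg·s⁻³] / [s⁻¹] = kg·s⁻²
  331 N/m:  N·m⁻¹ = kg·m·s⁻²·m⁻¹ = kg·s⁻²
Every term reduces to kg·s⁻².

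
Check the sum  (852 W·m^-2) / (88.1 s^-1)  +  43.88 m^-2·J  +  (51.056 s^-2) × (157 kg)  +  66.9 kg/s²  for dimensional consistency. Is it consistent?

Yes

Expand each in SI base units:
  (852 W·m^-2) / (88.1 s^-1):  [kg·s⁻³] / [s⁻¹] = kg·s⁻²
  43.88 m^-2·J:  J·m⁻² = N·m·m⁻² = kg·s⁻²
  (51.056 s^-2) × (157 kg):  [s⁻²] · [kg] = kg·s⁻²
  66.9 kg/s²:  kg·s⁻²
Every term reduces to kg·s⁻².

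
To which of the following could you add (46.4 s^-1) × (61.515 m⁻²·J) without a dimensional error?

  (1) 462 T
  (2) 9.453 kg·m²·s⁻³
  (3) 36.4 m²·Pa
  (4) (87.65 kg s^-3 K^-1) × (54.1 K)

(4)

Reference: [s⁻¹] · [kg·s⁻²] = kg·s⁻³.
Each option:
  (1) T = Wb·m⁻² = kg·s⁻²·A⁻¹
  (2) kg·m²·s⁻³
  (3) Pa·m² = N·m⁻²·m² = kg·m·s⁻²
  (4) [kg·s⁻³·K⁻¹] · [K] = kg·s⁻³  ← same
Only (4) matches kg·s⁻³.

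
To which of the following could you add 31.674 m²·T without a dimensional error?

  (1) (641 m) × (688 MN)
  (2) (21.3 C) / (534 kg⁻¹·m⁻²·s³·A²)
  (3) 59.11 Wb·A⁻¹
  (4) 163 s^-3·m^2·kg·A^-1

(2)

Reference: T·m² = Wb·m⁻²·m² = kg·m²·s⁻²·A⁻¹.
Each option:
  (1) [m] · [kg·m·s⁻²] = kg·m²·s⁻²
  (2) [s·A] / [kg⁻¹·m⁻²·s³·A²] = kg·m²·s⁻²·A⁻¹  ← same
  (3) Wb·A⁻¹ = V·s·A⁻¹ = kg·m²·s⁻²·A⁻²
  (4) kg·m²·s⁻³·A⁻¹
Only (2) matches kg·m²·s⁻²·A⁻¹.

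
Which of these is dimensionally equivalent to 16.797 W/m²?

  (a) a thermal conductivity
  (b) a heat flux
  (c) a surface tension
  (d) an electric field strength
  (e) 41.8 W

Reference: W·m⁻² = J·s⁻¹·m⁻² = kg·s⁻³.
Each option:
  (a) [thermal conductivity] = kg·m·s⁻³·K⁻¹
  (b) [heat flux] = kg·s⁻³  ← same
  (c) [surface tension] = kg·s⁻²
  (d) [electric field strength] = kg·m·s⁻³·A⁻¹
  (e) W = J·s⁻¹ = kg·m²·s⁻³
Only (b) matches kg·s⁻³.

(b)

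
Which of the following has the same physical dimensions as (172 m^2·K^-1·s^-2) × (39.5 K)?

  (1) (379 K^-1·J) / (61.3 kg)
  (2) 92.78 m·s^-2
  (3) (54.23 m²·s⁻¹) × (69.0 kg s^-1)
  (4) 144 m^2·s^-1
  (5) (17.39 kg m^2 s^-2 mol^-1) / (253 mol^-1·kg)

(5)

Reference: [m²·s⁻²·K⁻¹] · [K] = m²·s⁻².
Each option:
  (1) [kg·m²·s⁻²·K⁻¹] / [kg] = m²·s⁻²·K⁻¹
  (2) m·s⁻²
  (3) [m²·s⁻¹] · [kg·s⁻¹] = kg·m²·s⁻²
  (4) m²·s⁻¹
  (5) [kg·m²·s⁻²·mol⁻¹] / [kg·mol⁻¹] = m²·s⁻²  ← same
Only (5) matches m²·s⁻².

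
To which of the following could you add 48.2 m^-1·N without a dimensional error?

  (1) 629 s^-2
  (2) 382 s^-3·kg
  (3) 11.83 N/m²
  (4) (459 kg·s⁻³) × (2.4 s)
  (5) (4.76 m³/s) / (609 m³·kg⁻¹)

Reference: N·m⁻¹ = kg·m·s⁻²·m⁻¹ = kg·s⁻².
Each option:
  (1) s⁻²
  (2) kg·s⁻³
  (3) N·m⁻² = kg·m·s⁻²·m⁻² = kg·m⁻¹·s⁻²
  (4) [kg·s⁻³] · [s] = kg·s⁻²  ← same
  (5) [m³·s⁻¹] / [kg⁻¹·m³] = kg·s⁻¹
Only (4) matches kg·s⁻².

(4)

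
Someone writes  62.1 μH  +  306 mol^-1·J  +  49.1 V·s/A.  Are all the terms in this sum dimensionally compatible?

No

Work out the base dimensions of each:
  62.1 μH:  H = V·s·A⁻¹ = kg·m²·s⁻²·A⁻²
  306 mol^-1·J:  J·mol⁻¹ = N·m·mol⁻¹ = kg·m²·s⁻²·mol⁻¹
  49.1 V·s/A:  V·s·A⁻¹ = J·C⁻¹·s·A⁻¹ = kg·m²·s⁻²·A⁻²
The terms do not share a single dimension (kg·m²·s⁻²·A⁻² vs kg·m²·s⁻²·mol⁻¹).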